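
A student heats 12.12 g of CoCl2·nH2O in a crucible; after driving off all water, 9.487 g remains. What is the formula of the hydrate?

CoCl2·2H2O

Mass of water lost = 12.12 − 9.487 = 2.633 g → 2.633 / 18.02 = 0.1461 mol H2O
Molar mass of CoCl2 = 129.83 g/mol → mol CoCl2 = 9.487 / 129.83 = 0.07307
n = 0.1461 / 0.07307 = 2.00 ≈ 2 → CoCl2·2H2O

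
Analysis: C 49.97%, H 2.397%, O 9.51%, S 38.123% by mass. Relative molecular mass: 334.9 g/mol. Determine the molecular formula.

C14H8O2S4

Assume 100 g: 49.97 g C, 2.397 g H, 9.51 g O, 38.123 g S.
n(C) = 49.97/12.01 = 4.161, n(H) = 2.397/1.008 = 2.378, n(O) = 9.51/16.00 = 0.5944, n(S) = 38.123/32.07 = 1.189
Divide by the smallest (0.5944 mol O): C 7.000, H 4.001, O 1.000, S 2.000
≈ 7:4:1:2 → C7H4OS2
Empirical-formula mass = 168.24 g/mol
n = 334.9 / 168.24 = 1.99 ≈ 2
Molecular formula = (C7H4OS2)×2 = C14H8O2S4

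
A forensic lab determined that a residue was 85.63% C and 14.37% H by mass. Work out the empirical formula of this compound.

Assume 100 g: 85.63 g C, 14.37 g H.
Moles — C: 85.63 / 12.01 = 7.13 mol; H: 14.37 / 1.008 = 14.26 mol
Divide by the smallest (7.13 mol C): C 1.000, H 1.999
Ratio ≈ 1:2, so the empirical formula is CH2

CH2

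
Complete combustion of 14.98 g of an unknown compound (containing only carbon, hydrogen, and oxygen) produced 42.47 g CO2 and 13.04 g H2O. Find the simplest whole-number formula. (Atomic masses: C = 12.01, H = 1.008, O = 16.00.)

mol C = 42.47 / 44.01 = 0.9650; mass C = 0.9650 × 12.01 = 11.59 g
mol H = 2 × (13.04 / 18.02) = 1.447; mass H = 1.447 × 1.008 = 1.459 g
mass O = 14.98 − (13.05) = 1.931 g → mol O = 0.1207
Divide by the smallest (0.1207 mol O): C 7.994, H 11.990, O 1.000
≈ 8:12:1 → C8H12O

C8H12O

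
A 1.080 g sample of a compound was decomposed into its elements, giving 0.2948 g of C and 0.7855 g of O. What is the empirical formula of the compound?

Moles — C: 0.2948 / 12.01 = 0.02455 mol; O: 0.7855 / 16.00 = 0.04909 mol
Ratios (÷ 0.02455): C 1.000, O 2.000
Ratio ≈ 1:2, so the empirical formula is CO2

CO2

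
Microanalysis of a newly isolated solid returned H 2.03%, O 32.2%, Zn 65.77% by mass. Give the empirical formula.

Assume 100 g: 2.03 g H, 32.2 g O, 65.77 g Zn.
n(H) = 2.03/1.008 = 2.014, n(O) = 32.2/16.00 = 2.013, n(Zn) = 65.77/65.38 = 1.006
Ratios (÷ 1.006): H 2.002, O 2.001, Zn 1.000
→ H2O2Zn

H2O2Zn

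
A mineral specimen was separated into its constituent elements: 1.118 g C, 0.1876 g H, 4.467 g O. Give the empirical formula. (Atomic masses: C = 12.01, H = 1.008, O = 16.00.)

Moles — C: 1.118 / 12.01 = 0.09309 mol; H: 0.1876 / 1.008 = 0.1861 mol; O: 4.467 / 16.00 = 0.2792 mol
Ratios (÷ 0.09309): C 1.000, H 1.999, O 2.999
→ CH2O3

CH2O3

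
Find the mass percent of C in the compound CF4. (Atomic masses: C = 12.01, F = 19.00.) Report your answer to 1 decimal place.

Molar mass = 1(12.01) + 4(19.00) = 88.010 g/mol
Mass of C per mole = 1 × 12.01 = 12.010 g
% C = 12.010 / 88.010 × 100 = 13.6%

13.6%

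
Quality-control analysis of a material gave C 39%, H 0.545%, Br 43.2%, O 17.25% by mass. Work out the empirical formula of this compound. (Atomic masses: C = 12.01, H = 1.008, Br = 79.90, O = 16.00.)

Assume 100 g: 39 g C, 0.545 g H, 43.2 g Br, 17.25 g O.
Moles — C: 39 / 12.01 = 3.247 mol; H: 0.545 / 1.008 = 0.5407 mol; Br: 43.2 / 79.90 = 0.5407 mol; O: 17.25 / 16.00 = 1.078 mol
Smallest is H at 0.5407 mol; normalising gives C 6.006, H 1.000, Br 1.000, O 1.994
Ratio ≈ 6:1:1:2, so the empirical formula is C6HBrO2

C6HBrO2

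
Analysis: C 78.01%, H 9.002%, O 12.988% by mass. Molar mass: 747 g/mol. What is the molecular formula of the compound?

Assume 100 g: 78.01 g C, 9.002 g H, 12.988 g O.
Moles — C: 78.01 / 12.01 = 6.495 mol; H: 9.002 / 1.008 = 8.931 mol; O: 12.988 / 16.00 = 0.8117 mol
Divide by the smallest (0.8117 mol O): C 8.002, H 11.002, O 1.000
→ C8H11O
Empirical-formula mass = 123.17 g/mol
n = 747 / 123.17 = 6.06 ≈ 6
Molecular formula = (C8H11O)×6 = C48H66O6

C48H66O6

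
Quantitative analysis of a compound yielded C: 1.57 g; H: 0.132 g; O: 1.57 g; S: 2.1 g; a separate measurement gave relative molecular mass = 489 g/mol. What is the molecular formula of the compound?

C: 1.57 g ÷ 12.01 g/mol = 0.1307 mol
H: 0.132 g ÷ 1.008 g/mol = 0.131 mol
O: 1.57 g ÷ 16.00 g/mol = 0.09813 mol
S: 2.1 g ÷ 32.07 g/mol = 0.06548 mol
Divide by the smallest (0.06548 mol S): C 1.996, H 2.000, O 1.499, S 1.000
Scaling by 2: C 3.99, H 4.00, O 3.00, S 2.00 → C4H4O3S2
Empirical-formula mass = 164.21 g/mol
n = 489 / 164.21 = 2.98 ≈ 3
Molecular formula = (C4H4O3S2)×3 = C12H12O9S6

C12H12O9S6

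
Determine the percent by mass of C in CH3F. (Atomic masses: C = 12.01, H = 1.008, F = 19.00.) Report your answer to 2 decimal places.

Molar mass = 1(12.01) + 3(1.008) + 1(19.00) = 34.034 g/mol
Mass of C per mole = 1 × 12.01 = 12.010 g
% C = 12.010 / 34.034 × 100 = 35.29%

35.29%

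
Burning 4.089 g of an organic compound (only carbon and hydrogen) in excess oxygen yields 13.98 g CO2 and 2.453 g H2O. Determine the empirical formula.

mol C = 13.98 / 44.01 = 0.3177; mass C = 0.3177 × 12.01 = 3.815 g
mol H = 2 × (2.453 / 18.02) = 0.2723; mass H = 0.2723 × 1.008 = 0.2744 g
Divide by the smallest (0.2723 mol H): C 1.167, H 1.000
Scaling by 6: C 7.00, H 6.00 → C7H6

C7H6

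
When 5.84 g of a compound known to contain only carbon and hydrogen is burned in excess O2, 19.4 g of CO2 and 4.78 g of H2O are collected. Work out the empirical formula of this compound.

mol C = 19.4 / 44.01 = 0.4408; mass C = 0.4408 × 12.01 = 5.294 g
mol H = 2 × (4.78 / 18.02) = 0.5305; mass H = 0.5305 × 1.008 = 0.5348 g
Smallest is C at 0.4408 mol; normalising gives C 1.000, H 1.204
×5: C 5.00, H 6.02 → C5H6

C5H6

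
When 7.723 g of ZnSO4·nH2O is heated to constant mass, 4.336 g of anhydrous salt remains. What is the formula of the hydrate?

ZnSO4·7H2O

Mass of water lost = 7.723 − 4.336 = 3.387 g → 3.387 / 18.02 = 0.188 mol H2O
Molar mass of ZnSO4 = 161.45 g/mol → mol ZnSO4 = 4.336 / 161.45 = 0.02686
n = 0.188 / 0.02686 = 7.00 ≈ 7 → ZnSO4·7H2O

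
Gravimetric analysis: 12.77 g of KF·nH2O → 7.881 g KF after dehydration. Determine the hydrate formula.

Mass of water lost = 12.77 − 7.881 = 4.889 g → 4.889 / 18.02 = 0.2713 mol H2O
Molar mass of KF = 58.10 g/mol → mol KF = 7.881 / 58.10 = 0.1356
n = 0.2713 / 0.1356 = 2.00 ≈ 2 → KF·2H2O

KF·2H2O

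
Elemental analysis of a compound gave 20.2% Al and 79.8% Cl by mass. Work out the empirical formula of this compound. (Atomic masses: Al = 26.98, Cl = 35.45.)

Assume 100 g: 20.2 g Al, 79.8 g Cl.
Moles — Al: 20.2 / 26.98 = 0.7487 mol; Cl: 79.8 / 35.45 = 2.251 mol
Ratios (÷ 0.7487): Al 1.000, Cl 3.007
→ AlCl3

AlCl3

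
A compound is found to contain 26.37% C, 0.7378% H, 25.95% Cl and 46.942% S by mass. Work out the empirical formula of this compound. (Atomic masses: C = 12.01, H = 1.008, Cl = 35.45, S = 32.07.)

Assume 100 g: 26.37 g C, 0.7378 g H, 25.95 g Cl, 46.942 g S.
Moles — C: 26.37 / 12.01 = 2.196 mol; H: 0.7378 / 1.008 = 0.7319 mol; Cl: 25.95 / 35.45 = 0.732 mol; S: 46.942 / 32.07 = 1.464 mol
Ratios (÷ 0.7319): C 3.000, H 1.000, Cl 1.000, S 2.000
≈ 3:1:1:2 → C3HClS2

C3HClS2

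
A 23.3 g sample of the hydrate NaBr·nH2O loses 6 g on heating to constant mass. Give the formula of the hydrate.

NaBr·2H2O

Mass of anhydrous NaBr = 23.3 − 6 = 17.3 g
mol H2O = 6 / 18.02 = 0.333
Molar mass of NaBr = 102.89 g/mol → mol NaBr = 17.3 / 102.89 = 0.1681
n = 0.333 / 0.1681 = 1.98 ≈ 2 → NaBr·2H2O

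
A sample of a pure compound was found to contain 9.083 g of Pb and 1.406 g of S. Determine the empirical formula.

n(Pb) = 9.083/207.2 = 0.04384, n(S) = 1.406/32.07 = 0.04384
Smallest is Pb at 0.04384 mol; normalising gives Pb 1.000, S 1.000
→ PbS

PbS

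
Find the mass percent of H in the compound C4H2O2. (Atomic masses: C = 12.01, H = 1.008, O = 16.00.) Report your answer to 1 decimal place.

2.5%

Molar mass = 4(12.01) + 2(1.008) + 2(16.00) = 82.056 g/mol
Mass of H per mole = 2 × 1.008 = 2.016 g
% H = 2.016 / 82.056 × 100 = 2.5%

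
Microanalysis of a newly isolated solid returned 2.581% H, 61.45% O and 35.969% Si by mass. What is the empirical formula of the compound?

H2O3Si

Assume 100 g: 2.581 g H, 61.45 g O, 35.969 g Si.
H: 2.581 g ÷ 1.008 g/mol = 2.561 mol
O: 61.45 g ÷ 16.00 g/mol = 3.841 mol
Si: 35.969 g ÷ 28.09 g/mol = 1.28 mol
Divide by the smallest (1.28 mol Si): H 2.000, O 2.999, Si 1.000
Ratio ≈ 2:3:1, so the empirical formula is H2O3Si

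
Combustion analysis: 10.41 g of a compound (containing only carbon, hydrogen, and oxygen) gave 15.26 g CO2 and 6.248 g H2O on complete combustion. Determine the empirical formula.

mol C = 15.26 / 44.01 = 0.3467; mass C = 0.3467 × 12.01 = 4.164 g
mol H = 2 × (6.248 / 18.02) = 0.6935; mass H = 0.6935 × 1.008 = 0.6990 g
mass O = 10.41 − (4.863) = 5.547 g → mol O = 0.3467
Smallest is O at 0.3467 mol; normalising gives C 1.000, H 2.000, O 1.000
→ CH2O

CH2O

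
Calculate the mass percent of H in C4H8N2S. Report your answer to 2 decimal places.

Molar mass = 4(12.01) + 8(1.008) + 2(14.01) + 1(32.07) = 116.194 g/mol
Mass of H per mole = 8 × 1.008 = 8.064 g
% H = 8.064 / 116.194 × 100 = 6.94%

6.94%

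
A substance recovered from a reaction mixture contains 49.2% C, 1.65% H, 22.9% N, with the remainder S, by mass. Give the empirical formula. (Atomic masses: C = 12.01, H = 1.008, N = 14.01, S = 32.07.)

Assume 100 g: 49.2 g C, 1.65 g H, 22.9 g N, 26.25 g S.
n(C) = 49.2/12.01 = 4.097, n(H) = 1.65/1.008 = 1.637, n(N) = 22.9/14.01 = 1.635, n(S) = 26.25/32.07 = 0.8185
Ratios (÷ 0.8185): C 5.005, H 2.000, N 1.997, S 1.000
→ C5H2N2S

C5H2N2S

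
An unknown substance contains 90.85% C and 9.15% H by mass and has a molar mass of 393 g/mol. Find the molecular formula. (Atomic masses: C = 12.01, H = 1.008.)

Assume 100 g: 90.85 g C, 9.15 g H.
Moles — C: 90.85 / 12.01 = 7.565 mol; H: 9.15 / 1.008 = 9.077 mol
Smallest is C at 7.565 mol; normalising gives C 1.000, H 1.200
Scaling by 5: C 5.00, H 6.00 → C5H6
Empirical-formula mass = 66.10 g/mol
n = 393 / 66.10 = 5.95 ≈ 6
Molecular formula = (C5H6)×6 = C30H36

C30H36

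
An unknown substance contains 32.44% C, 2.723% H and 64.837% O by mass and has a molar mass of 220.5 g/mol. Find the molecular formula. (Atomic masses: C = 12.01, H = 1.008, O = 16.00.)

C6H6O9

Assume 100 g: 32.44 g C, 2.723 g H, 64.837 g O.
n(C) = 32.44/12.01 = 2.701, n(H) = 2.723/1.008 = 2.701, n(O) = 64.837/16.00 = 4.052
Smallest is C at 2.701 mol; normalising gives C 1.000, H 1.000, O 1.500
Scaling by 2: C 2.00, H 2.00, O 3.00 → C2H2O3
Empirical-formula mass = 74.04 g/mol
n = 220.5 / 74.04 = 2.98 ≈ 3
Molecular formula = (C2H2O3)×3 = C6H6O9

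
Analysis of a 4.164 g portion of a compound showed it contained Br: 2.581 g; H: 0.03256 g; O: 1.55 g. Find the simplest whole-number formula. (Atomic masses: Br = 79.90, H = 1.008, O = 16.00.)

BrHO3

Br: 2.581 g ÷ 79.90 g/mol = 0.0323 mol
H: 0.03256 g ÷ 1.008 g/mol = 0.0323 mol
O: 1.55 g ÷ 16.00 g/mol = 0.09688 mol
Smallest is H at 0.0323 mol; normalising gives Br 1.000, H 1.000, O 2.999
→ BrHO3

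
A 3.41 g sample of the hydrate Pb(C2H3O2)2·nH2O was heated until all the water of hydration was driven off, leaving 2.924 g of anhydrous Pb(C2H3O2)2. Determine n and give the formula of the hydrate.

Mass of water lost = 3.41 − 2.924 = 0.486 g → 0.486 / 18.02 = 0.02697 mol H2O
Molar mass of Pb(C2H3O2)2 = 325.29 g/mol → mol Pb(C2H3O2)2 = 2.924 / 325.29 = 0.008989
n = 0.02697 / 0.008989 = 3.00 ≈ 3 → Pb(C2H3O2)2·3H2O

Pb(C2H3O2)2·3H2O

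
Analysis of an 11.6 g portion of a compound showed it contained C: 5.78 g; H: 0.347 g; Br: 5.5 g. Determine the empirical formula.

n(C) = 5.78/12.01 = 0.4813, n(H) = 0.347/1.008 = 0.3442, n(Br) = 5.5/79.90 = 0.06884
Smallest is Br at 0.06884 mol; normalising gives C 6.991, H 5.001, Br 1.000
≈ 7:5:1 → C7H5Br

C7H5Br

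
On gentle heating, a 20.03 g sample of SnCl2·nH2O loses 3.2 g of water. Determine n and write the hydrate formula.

Mass of anhydrous SnCl2 = 20.03 − 3.2 = 16.83 g
mol H2O = 3.2 / 18.02 = 0.1776
Molar mass of SnCl2 = 189.61 g/mol → mol SnCl2 = 16.83 / 189.61 = 0.08876
n = 0.1776 / 0.08876 = 2.00 ≈ 2 → SnCl2·2H2O

SnCl2·2H2O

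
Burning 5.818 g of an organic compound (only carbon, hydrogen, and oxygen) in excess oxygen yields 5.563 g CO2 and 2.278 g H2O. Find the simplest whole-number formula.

mol C = 5.563 / 44.01 = 0.1264; mass C = 0.1264 × 12.01 = 1.518 g
mol H = 2 × (2.278 / 18.02) = 0.2528; mass H = 0.2528 × 1.008 = 0.2549 g
mass O = 5.818 − (1.773) = 4.045 g → mol O = 0.2528
Smallest is C at 0.1264 mol; normalising gives C 1.000, H 2.000, O 2.000
Ratio ≈ 1:2:2, so the empirical formula is CH2O2

CH2O2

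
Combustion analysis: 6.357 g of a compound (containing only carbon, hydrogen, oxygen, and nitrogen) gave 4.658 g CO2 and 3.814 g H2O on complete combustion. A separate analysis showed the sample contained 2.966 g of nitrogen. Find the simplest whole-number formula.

mol C = 4.658 / 44.01 = 0.1058; mass C = 0.1058 × 12.01 = 1.271 g
mol H = 2 × (3.814 / 18.02) = 0.4233; mass H = 0.4233 × 1.008 = 0.4267 g
mol N = 2.966 / 14.01 = 0.2117
mass O = 6.357 − (4.664) = 1.693 g → mol O = 0.1058
Smallest is O at 0.1058 mol; normalising gives C 1.000, H 4.000, N 2.001, O 1.000
Ratio ≈ 1:4:2:1, so the empirical formula is CH4N2O

CH4N2O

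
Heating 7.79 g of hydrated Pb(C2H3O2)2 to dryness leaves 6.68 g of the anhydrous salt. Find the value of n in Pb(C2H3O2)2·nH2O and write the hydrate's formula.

Mass of water lost = 7.79 − 6.68 = 1.11 g → 1.11 / 18.02 = 0.0616 mol H2O
Molar mass of Pb(C2H3O2)2 = 325.29 g/mol → mol Pb(C2H3O2)2 = 6.68 / 325.29 = 0.02054
n = 0.0616 / 0.02054 = 3.00 ≈ 3 → Pb(C2H3O2)2·3H2O

Pb(C2H3O2)2·3H2O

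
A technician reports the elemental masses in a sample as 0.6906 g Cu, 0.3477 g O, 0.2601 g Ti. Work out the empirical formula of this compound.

Cu2O4Ti

n(Cu) = 0.6906/63.55 = 0.01087, n(O) = 0.3477/16.00 = 0.02173, n(Ti) = 0.2601/47.87 = 0.005433
Divide by the smallest (0.005433 mol Ti): Cu 2.000, O 4.000, Ti 1.000
≈ 2:4:1 → Cu2O4Ti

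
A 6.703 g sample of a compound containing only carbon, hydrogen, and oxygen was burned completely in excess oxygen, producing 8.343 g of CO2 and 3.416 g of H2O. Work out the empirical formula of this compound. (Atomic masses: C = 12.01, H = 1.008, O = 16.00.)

mol C = 8.343 / 44.01 = 0.1896; mass C = 0.1896 × 12.01 = 2.277 g
mol H = 2 × (3.416 / 18.02) = 0.3791; mass H = 0.3791 × 1.008 = 0.3822 g
mass O = 6.703 − (2.659) = 4.044 g → mol O = 0.2528
Smallest is C at 0.1896 mol; normalising gives C 1.000, H 2.000, O 1.333
Multiply by 3: C 3.00, H 6.00, O 4.00 → C3H6O4

C3H6O4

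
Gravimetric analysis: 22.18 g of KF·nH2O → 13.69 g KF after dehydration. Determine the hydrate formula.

KF·2H2O

Mass of water lost = 22.18 − 13.69 = 8.49 g → 8.49 / 18.02 = 0.4711 mol H2O
Molar mass of KF = 58.10 g/mol → mol KF = 13.69 / 58.10 = 0.2356
n = 0.4711 / 0.2356 = 2.00 ≈ 2 → KF·2H2O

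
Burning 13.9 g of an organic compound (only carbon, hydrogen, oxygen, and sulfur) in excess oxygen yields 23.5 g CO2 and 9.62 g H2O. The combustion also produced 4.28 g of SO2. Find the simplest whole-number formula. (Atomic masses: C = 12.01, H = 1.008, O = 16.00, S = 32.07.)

mol C = 23.5 / 44.01 = 0.5340; mass C = 0.5340 × 12.01 = 6.413 g
mol H = 2 × (9.62 / 18.02) = 1.068; mass H = 1.068 × 1.008 = 1.076 g
mol S = 4.28 / 64.07 = 0.06680; mass S = 2.142 g
mass O = 13.9 − (9.632) = 4.268 g → mol O = 0.2668
Divide by the smallest (0.0668 mol S): C 7.993, H 15.983, O 3.994, S 1.000
≈ 8:16:4:1 → C8H16O4S

C8H16O4S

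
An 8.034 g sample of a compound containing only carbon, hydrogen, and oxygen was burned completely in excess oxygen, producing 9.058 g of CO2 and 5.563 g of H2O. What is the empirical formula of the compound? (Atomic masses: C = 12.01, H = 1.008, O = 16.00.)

C2H6O3

mol C = 9.058 / 44.01 = 0.2058; mass C = 0.2058 × 12.01 = 2.472 g
mol H = 2 × (5.563 / 18.02) = 0.6174; mass H = 0.6174 × 1.008 = 0.6224 g
mass O = 8.034 − (3.094) = 4.940 g → mol O = 0.3087
Ratios (÷ 0.2058): C 1.000, H 3.000, O 1.500
×2: C 2.00, H 6.00, O 3.00 → C2H6O3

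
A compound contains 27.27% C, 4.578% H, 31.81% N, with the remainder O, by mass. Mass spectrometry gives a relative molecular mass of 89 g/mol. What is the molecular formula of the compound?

Assume 100 g: 27.27 g C, 4.578 g H, 31.81 g N, 36.342 g O.
n(C) = 27.27/12.01 = 2.271, n(H) = 4.578/1.008 = 4.542, n(N) = 31.81/14.01 = 2.271, n(O) = 36.342/16.00 = 2.271
Ratios (÷ 2.271): C 1.000, H 2.000, N 1.000, O 1.000
Ratio ≈ 1:2:1:1, so the empirical formula is CH2NO
Empirical-formula mass = 44.04 g/mol
n = 89 / 44.04 = 2.02 ≈ 2
Molecular formula = (CH2NO)×2 = C2H4N2O2

C2H4N2O2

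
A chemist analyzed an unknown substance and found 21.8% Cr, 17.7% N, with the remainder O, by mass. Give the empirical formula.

CrN3O9

Assume 100 g: 21.8 g Cr, 17.7 g N, 60.5 g O.
Cr: 21.8 g ÷ 52.00 g/mol = 0.4192 mol
N: 17.7 g ÷ 14.01 g/mol = 1.263 mol
O: 60.5 g ÷ 16.00 g/mol = 3.781 mol
Ratios (÷ 0.4192): Cr 1.000, N 3.014, O 9.019
Ratio ≈ 1:3:9, so the empirical formula is CrN3O9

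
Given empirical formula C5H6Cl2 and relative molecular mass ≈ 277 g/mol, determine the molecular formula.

C10H12Cl4

Empirical-formula mass = 137.00 g/mol
n = 277 / 137.00 = 2.02 ≈ 2
Molecular formula = (C5H6Cl2)2 = C10H12Cl4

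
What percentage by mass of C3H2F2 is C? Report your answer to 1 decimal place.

Molar mass = 3(12.01) + 2(1.008) + 2(19.00) = 76.046 g/mol
Mass of C per mole = 3 × 12.01 = 36.030 g
% C = 36.030 / 76.046 × 100 = 47.4%

47.4%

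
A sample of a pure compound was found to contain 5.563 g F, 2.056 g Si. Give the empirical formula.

n(F) = 5.563/19.00 = 0.2928, n(Si) = 2.056/28.09 = 0.07319
Smallest is Si at 0.07319 mol; normalising gives F 4.000, Si 1.000
Ratio ≈ 4:1, so the empirical formula is F4Si

F4Si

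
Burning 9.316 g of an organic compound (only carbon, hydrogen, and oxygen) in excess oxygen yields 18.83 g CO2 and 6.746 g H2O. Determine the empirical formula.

C4H7O2

mol C = 18.83 / 44.01 = 0.4279; mass C = 0.4279 × 12.01 = 5.139 g
mol H = 2 × (6.746 / 18.02) = 0.7487; mass H = 0.7487 × 1.008 = 0.7547 g
mass O = 9.316 − (5.893) = 3.423 g → mol O = 0.2139
Divide by the smallest (0.2139 mol O): C 2.000, H 3.500, O 1.000
×2: C 4.00, H 7.00, O 2.00 → C4H7O2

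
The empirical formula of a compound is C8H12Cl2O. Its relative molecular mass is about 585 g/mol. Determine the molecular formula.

C24H36Cl6O3

Empirical-formula mass = 195.08 g/mol
n = 585 / 195.08 = 3.00 ≈ 3
Molecular formula = (C8H12Cl2O)3 = C24H36Cl6O3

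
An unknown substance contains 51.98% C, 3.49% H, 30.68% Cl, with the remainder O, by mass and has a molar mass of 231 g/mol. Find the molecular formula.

C10H8Cl2O2

Assume 100 g: 51.98 g C, 3.49 g H, 30.68 g Cl, 13.85 g O.
n(C) = 51.98/12.01 = 4.328, n(H) = 3.49/1.008 = 3.462, n(Cl) = 30.68/35.45 = 0.8654, n(O) = 13.85/16.00 = 0.8656
Ratios (÷ 0.8654): C 5.001, H 4.001, Cl 1.000, O 1.000
≈ 5:4:1:1 → C5H4ClO
Empirical-formula mass = 115.53 g/mol
n = 231 / 115.53 = 2.00 ≈ 2
Molecular formula = (C5H4ClO)×2 = C10H8Cl2O2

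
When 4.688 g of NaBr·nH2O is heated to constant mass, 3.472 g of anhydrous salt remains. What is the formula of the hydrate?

Mass of water lost = 4.688 − 3.472 = 1.216 g → 1.216 / 18.02 = 0.06748 mol H2O
Molar mass of NaBr = 102.89 g/mol → mol NaBr = 3.472 / 102.89 = 0.03374
n = 0.06748 / 0.03374 = 2.00 ≈ 2 → NaBr·2H2O

NaBr·2H2O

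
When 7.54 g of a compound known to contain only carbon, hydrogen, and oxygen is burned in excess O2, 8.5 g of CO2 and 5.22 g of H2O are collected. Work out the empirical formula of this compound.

C2H6O3

mol C = 8.5 / 44.01 = 0.1931; mass C = 0.1931 × 12.01 = 2.320 g
mol H = 2 × (5.22 / 18.02) = 0.5794; mass H = 0.5794 × 1.008 = 0.5840 g
mass O = 7.54 − (2.904) = 4.636 g → mol O = 0.2898
Divide by the smallest (0.1931 mol C): C 1.000, H 3.000, O 1.500
Scaling by 2: C 2.00, H 6.00, O 3.00 → C2H6O3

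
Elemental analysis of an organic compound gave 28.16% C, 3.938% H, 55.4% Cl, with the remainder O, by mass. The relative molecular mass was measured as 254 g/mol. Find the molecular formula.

Assume 100 g: 28.16 g C, 3.938 g H, 55.4 g Cl, 12.502 g O.
C: 28.16 g ÷ 12.01 g/mol = 2.345 mol
H: 3.938 g ÷ 1.008 g/mol = 3.907 mol
Cl: 55.4 g ÷ 35.45 g/mol = 1.563 mol
O: 12.502 g ÷ 16.00 g/mol = 0.7814 mol
Smallest is O at 0.7814 mol; normalising gives C 3.001, H 5.000, Cl 2.000, O 1.000
→ C3H5Cl2O
Empirical-formula mass = 127.97 g/mol
n = 254 / 127.97 = 1.98 ≈ 2
Molecular formula = (C3H5Cl2O)×2 = C6H10Cl4O2

C6H10Cl4O2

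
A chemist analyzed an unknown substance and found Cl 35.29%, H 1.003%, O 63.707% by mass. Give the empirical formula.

ClHO4

Assume 100 g: 35.29 g Cl, 1.003 g H, 63.707 g O.
n(Cl) = 35.29/35.45 = 0.9955, n(H) = 1.003/1.008 = 0.995, n(O) = 63.707/16.00 = 3.982
Smallest is H at 0.995 mol; normalising gives Cl 1.000, H 1.000, O 4.002
→ ClHO4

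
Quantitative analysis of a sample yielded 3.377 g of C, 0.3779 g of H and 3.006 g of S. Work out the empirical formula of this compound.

Moles — C: 3.377 / 12.01 = 0.2812 mol; H: 0.3779 / 1.008 = 0.3749 mol; S: 3.006 / 32.07 = 0.09373 mol
Smallest is S at 0.09373 mol; normalising gives C 3.000, H 4.000, S 1.000
Ratio ≈ 3:4:1, so the empirical formula is C3H4S

C3H4S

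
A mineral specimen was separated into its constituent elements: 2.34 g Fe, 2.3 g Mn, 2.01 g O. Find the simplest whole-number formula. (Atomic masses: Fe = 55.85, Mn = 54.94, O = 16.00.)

FeMnO3

Moles — Fe: 2.34 / 55.85 = 0.0419 mol; Mn: 2.3 / 54.94 = 0.04186 mol; O: 2.01 / 16.00 = 0.1256 mol
Divide by the smallest (0.04186 mol Mn): Fe 1.001, Mn 1.000, O 3.001
→ FeMnO3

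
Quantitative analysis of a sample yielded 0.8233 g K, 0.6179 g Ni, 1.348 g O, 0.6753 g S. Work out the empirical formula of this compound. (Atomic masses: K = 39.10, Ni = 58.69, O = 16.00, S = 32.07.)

K2NiO8S2

n(K) = 0.8233/39.10 = 0.02106, n(Ni) = 0.6179/58.69 = 0.01053, n(O) = 1.348/16.00 = 0.08425, n(S) = 0.6753/32.07 = 0.02106
Smallest is Ni at 0.01053 mol; normalising gives K 2.000, Ni 1.000, O 8.002, S 2.000
→ K2NiO8S2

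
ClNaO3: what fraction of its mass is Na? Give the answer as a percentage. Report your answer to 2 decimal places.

Molar mass = 1(35.45) + 1(22.99) + 3(16.00) = 106.440 g/mol
Mass of Na per mole = 1 × 22.99 = 22.990 g
% Na = 22.990 / 106.440 × 100 = 21.60%

21.60%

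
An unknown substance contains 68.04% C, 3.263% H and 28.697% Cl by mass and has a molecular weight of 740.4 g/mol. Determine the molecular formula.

Assume 100 g: 68.04 g C, 3.263 g H, 28.697 g Cl.
Moles — C: 68.04 / 12.01 = 5.665 mol; H: 3.263 / 1.008 = 3.237 mol; Cl: 28.697 / 35.45 = 0.8095 mol
Ratios (÷ 0.8095): C 6.998, H 3.999, Cl 1.000
→ C7H4Cl
Empirical-formula mass = 123.55 g/mol
n = 740.4 / 123.55 = 5.99 ≈ 6
Molecular formula = (C7H4Cl)×6 = C42H24Cl6

C42H24Cl6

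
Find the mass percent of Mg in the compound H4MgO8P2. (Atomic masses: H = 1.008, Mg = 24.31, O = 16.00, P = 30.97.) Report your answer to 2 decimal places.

Molar mass = 4(1.008) + 1(24.31) + 8(16.00) + 2(30.97) = 218.282 g/mol
Mass of Mg per mole = 1 × 24.31 = 24.310 g
% Mg = 24.310 / 218.282 × 100 = 11.14%

11.14%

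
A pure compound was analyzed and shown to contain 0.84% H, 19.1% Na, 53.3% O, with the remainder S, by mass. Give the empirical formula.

Assume 100 g: 0.84 g H, 19.1 g Na, 53.3 g O, 26.76 g S.
Moles — H: 0.84 / 1.008 = 0.8333 mol; Na: 19.1 / 22.99 = 0.8308 mol; O: 53.3 / 16.00 = 3.331 mol; S: 26.76 / 32.07 = 0.8344 mol
Smallest is Na at 0.8308 mol; normalising gives H 1.003, Na 1.000, O 4.010, S 1.004
→ HNaO4S

HNaO4S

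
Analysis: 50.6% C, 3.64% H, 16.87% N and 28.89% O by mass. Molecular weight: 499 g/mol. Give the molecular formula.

Assume 100 g: 50.6 g C, 3.64 g H, 16.87 g N, 28.89 g O.
Moles — C: 50.6 / 12.01 = 4.213 mol; H: 3.64 / 1.008 = 3.611 mol; N: 16.87 / 14.01 = 1.204 mol; O: 28.89 / 16.00 = 1.806 mol
Ratios (÷ 1.204): C 3.499, H 2.999, N 1.000, O 1.500
Multiply by 2: C 7.00, H 6.00, N 2.00, O 3.00 → C7H6N2O3
Empirical-formula mass = 166.14 g/mol
n = 499 / 166.14 = 3.00 ≈ 3
Molecular formula = (C7H6N2O3)×3 = C21H18N6O9

C21H18N6O9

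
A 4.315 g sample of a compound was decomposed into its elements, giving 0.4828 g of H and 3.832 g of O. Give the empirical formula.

H2O

Moles — H: 0.4828 / 1.008 = 0.479 mol; O: 3.832 / 16.00 = 0.2395 mol
Smallest is O at 0.2395 mol; normalising gives H 2.000, O 1.000
→ H2O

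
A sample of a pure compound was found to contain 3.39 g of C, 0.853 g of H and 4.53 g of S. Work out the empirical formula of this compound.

C2H6S

n(C) = 3.39/12.01 = 0.2823, n(H) = 0.853/1.008 = 0.8462, n(S) = 4.53/32.07 = 0.1413
Smallest is S at 0.1413 mol; normalising gives C 1.998, H 5.991, S 1.000
≈ 2:6:1 → C2H6S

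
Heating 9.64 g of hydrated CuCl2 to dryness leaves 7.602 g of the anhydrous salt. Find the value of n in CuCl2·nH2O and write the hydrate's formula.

Mass of water lost = 9.64 − 7.602 = 2.038 g → 2.038 / 18.02 = 0.1131 mol H2O
Molar mass of CuCl2 = 134.45 g/mol → mol CuCl2 = 7.602 / 134.45 = 0.05654
n = 0.1131 / 0.05654 = 2.00 ≈ 2 → CuCl2·2H2O

CuCl2·2H2O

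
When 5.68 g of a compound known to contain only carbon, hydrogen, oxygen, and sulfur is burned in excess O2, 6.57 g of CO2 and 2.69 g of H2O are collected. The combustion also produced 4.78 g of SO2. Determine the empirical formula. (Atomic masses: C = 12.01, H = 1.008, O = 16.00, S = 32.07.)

mol C = 6.57 / 44.01 = 0.1493; mass C = 0.1493 × 12.01 = 1.793 g
mol H = 2 × (2.69 / 18.02) = 0.2986; mass H = 0.2986 × 1.008 = 0.3009 g
mol S = 4.78 / 64.07 = 0.07461; mass S = 2.393 g
mass O = 5.68 − (4.486) = 1.194 g → mol O = 0.07460
Ratios (÷ 0.0746): C 2.001, H 4.002, O 1.000, S 1.000
→ C2H4OS

C2H4OS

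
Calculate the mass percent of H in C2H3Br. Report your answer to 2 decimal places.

2.83%

Molar mass = 2(12.01) + 3(1.008) + 1(79.90) = 106.944 g/mol
Mass of H per mole = 3 × 1.008 = 3.024 g
% H = 3.024 / 106.944 × 100 = 2.83%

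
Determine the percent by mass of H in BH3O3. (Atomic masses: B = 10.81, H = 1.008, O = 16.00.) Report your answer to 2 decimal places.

4.89%

Molar mass = 1(10.81) + 3(1.008) + 3(16.00) = 61.834 g/mol
Mass of H per mole = 3 × 1.008 = 3.024 g
% H = 3.024 / 61.834 × 100 = 4.89%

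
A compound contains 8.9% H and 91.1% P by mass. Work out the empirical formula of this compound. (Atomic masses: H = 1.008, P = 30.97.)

Assume 100 g: 8.9 g H, 91.1 g P.
H: 8.9 g ÷ 1.008 g/mol = 8.829 mol
P: 91.1 g ÷ 30.97 g/mol = 2.942 mol
Ratios (÷ 2.942): H 3.002, P 1.000
≈ 3:1 → H3P

H3P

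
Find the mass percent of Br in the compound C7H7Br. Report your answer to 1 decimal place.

46.7%

Molar mass = 7(12.01) + 7(1.008) + 1(79.90) = 171.026 g/mol
Mass of Br per mole = 1 × 79.90 = 79.900 g
% Br = 79.900 / 171.026 × 100 = 46.7%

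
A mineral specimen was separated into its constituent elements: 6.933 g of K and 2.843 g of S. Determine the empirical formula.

Moles — K: 6.933 / 39.10 = 0.1773 mol; S: 2.843 / 32.07 = 0.08865 mol
Smallest is S at 0.08865 mol; normalising gives K 2.000, S 1.000
Ratio ≈ 2:1, so the empirical formula is K2S

K2S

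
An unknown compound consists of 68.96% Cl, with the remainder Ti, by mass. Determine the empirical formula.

Cl3Ti

Assume 100 g: 68.96 g Cl, 31.04 g Ti.
n(Cl) = 68.96/35.45 = 1.945, n(Ti) = 31.04/47.87 = 0.6484
Divide by the smallest (0.6484 mol Ti): Cl 3.000, Ti 1.000
→ Cl3Ti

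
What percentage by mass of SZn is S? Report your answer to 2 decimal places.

32.91%

Molar mass = 1(32.07) + 1(65.38) = 97.450 g/mol
Mass of S per mole = 1 × 32.07 = 32.070 g
% S = 32.070 / 97.450 × 100 = 32.91%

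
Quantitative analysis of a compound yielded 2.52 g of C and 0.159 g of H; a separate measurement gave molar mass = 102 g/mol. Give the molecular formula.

C8H6

n(C) = 2.52/12.01 = 0.2098, n(H) = 0.159/1.008 = 0.1577
Divide by the smallest (0.1577 mol H): C 1.330, H 1.000
Scaling by 3: C 3.99, H 3.00 → C4H3
Empirical-formula mass = 51.06 g/mol
n = 102 / 51.06 = 2.00 ≈ 2
Molecular formula = (C4H3)×2 = C8H6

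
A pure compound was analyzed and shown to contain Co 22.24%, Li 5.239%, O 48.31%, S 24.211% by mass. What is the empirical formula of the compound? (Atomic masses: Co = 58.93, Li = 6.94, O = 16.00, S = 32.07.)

CoLi2O8S2

Assume 100 g: 22.24 g Co, 5.239 g Li, 48.31 g O, 24.211 g S.
n(Co) = 22.24/58.93 = 0.3774, n(Li) = 5.239/6.94 = 0.7549, n(O) = 48.31/16.00 = 3.019, n(S) = 24.211/32.07 = 0.7549
Ratios (÷ 0.3774): Co 1.000, Li 2.000, O 8.001, S 2.000
≈ 1:2:8:2 → CoLi2O8S2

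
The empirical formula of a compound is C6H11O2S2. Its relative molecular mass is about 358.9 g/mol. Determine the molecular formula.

C12H22O4S4

Empirical-formula mass = 179.29 g/mol
n = 358.9 / 179.29 = 2.00 ≈ 2
Molecular formula = (C6H11O2S2)2 = C12H22O4S4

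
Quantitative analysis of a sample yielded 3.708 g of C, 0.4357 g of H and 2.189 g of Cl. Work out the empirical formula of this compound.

n(C) = 3.708/12.01 = 0.3087, n(H) = 0.4357/1.008 = 0.4322, n(Cl) = 2.189/35.45 = 0.06175
Smallest is Cl at 0.06175 mol; normalising gives C 5.000, H 7.000, Cl 1.000
→ C5H7Cl

C5H7Cl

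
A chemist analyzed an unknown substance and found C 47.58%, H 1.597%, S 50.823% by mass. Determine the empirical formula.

Assume 100 g: 47.58 g C, 1.597 g H, 50.823 g S.
C: 47.58 g ÷ 12.01 g/mol = 3.962 mol
H: 1.597 g ÷ 1.008 g/mol = 1.584 mol
S: 50.823 g ÷ 32.07 g/mol = 1.585 mol
Ratios (÷ 1.584): C 2.501, H 1.000, S 1.000
Multiply by 2: C 5.00, H 2.00, S 2.00 → C5H2S2

C5H2S2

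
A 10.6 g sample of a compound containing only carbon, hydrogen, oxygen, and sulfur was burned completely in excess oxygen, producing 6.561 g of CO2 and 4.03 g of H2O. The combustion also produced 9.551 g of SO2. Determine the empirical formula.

C2H6O3S2

mol C = 6.561 / 44.01 = 0.1491; mass C = 0.1491 × 12.01 = 1.790 g
mol H = 2 × (4.03 / 18.02) = 0.4473; mass H = 0.4473 × 1.008 = 0.4509 g
mol S = 9.551 / 64.07 = 0.1491; mass S = 4.781 g
mass O = 10.6 − (7.022) = 3.578 g → mol O = 0.2236
Ratios (÷ 0.1491): C 1.000, H 3.000, O 1.500, S 1.000
Scaling by 2: C 2.00, H 6.00, O 3.00, S 2.00 → C2H6O3S2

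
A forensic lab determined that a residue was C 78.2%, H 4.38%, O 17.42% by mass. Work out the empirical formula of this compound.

Assume 100 g: 78.2 g C, 4.38 g H, 17.42 g O.
n(C) = 78.2/12.01 = 6.511, n(H) = 4.38/1.008 = 4.345, n(O) = 17.42/16.00 = 1.089
Divide by the smallest (1.089 mol O): C 5.980, H 3.991, O 1.000
Ratio ≈ 6:4:1, so the empirical formula is C6H4O

C6H4O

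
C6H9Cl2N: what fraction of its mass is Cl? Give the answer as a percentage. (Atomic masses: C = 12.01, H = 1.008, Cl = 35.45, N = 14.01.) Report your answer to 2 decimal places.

Molar mass = 6(12.01) + 9(1.008) + 2(35.45) + 1(14.01) = 166.042 g/mol
Mass of Cl per mole = 2 × 35.45 = 70.900 g
% Cl = 70.900 / 166.042 × 100 = 42.70%

42.70%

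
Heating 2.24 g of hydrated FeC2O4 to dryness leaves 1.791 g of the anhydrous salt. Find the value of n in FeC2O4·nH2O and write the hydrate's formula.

FeC2O4·2H2O

Mass of water lost = 2.24 − 1.791 = 0.449 g → 0.449 / 18.02 = 0.02492 mol H2O
Molar mass of FeC2O4 = 143.87 g/mol → mol FeC2O4 = 1.791 / 143.87 = 0.01245
n = 0.02492 / 0.01245 = 2.00 ≈ 2 → FeC2O4·2H2O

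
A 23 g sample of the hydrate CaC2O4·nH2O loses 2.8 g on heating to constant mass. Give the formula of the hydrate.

CaC2O4·H2O

Mass of anhydrous CaC2O4 = 23 − 2.8 = 20.2 g
mol H2O = 2.8 / 18.02 = 0.1554
Molar mass of CaC2O4 = 128.10 g/mol → mol CaC2O4 = 20.2 / 128.10 = 0.1577
n = 0.1554 / 0.1577 = 0.99 ≈ 1 → CaC2O4·H2O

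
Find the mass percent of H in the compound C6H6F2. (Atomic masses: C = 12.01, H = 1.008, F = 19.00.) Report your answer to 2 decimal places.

5.21%

Molar mass = 6(12.01) + 6(1.008) + 2(19.00) = 116.108 g/mol
Mass of H per mole = 6 × 1.008 = 6.048 g
% H = 6.048 / 116.108 × 100 = 5.21%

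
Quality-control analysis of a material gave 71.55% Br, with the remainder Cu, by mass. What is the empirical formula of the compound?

Assume 100 g: 71.55 g Br, 28.45 g Cu.
Moles — Br: 71.55 / 79.90 = 0.8955 mol; Cu: 28.45 / 63.55 = 0.4477 mol
Ratios (÷ 0.4477): Br 2.000, Cu 1.000
Ratio ≈ 2:1, so the empirical formula is Br2Cu

Br2Cu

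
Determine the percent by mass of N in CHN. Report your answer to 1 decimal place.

Molar mass = 1(12.01) + 1(1.008) + 1(14.01) = 27.028 g/mol
Mass of N per mole = 1 × 14.01 = 14.010 g
% N = 14.010 / 27.028 × 100 = 51.8%

51.8%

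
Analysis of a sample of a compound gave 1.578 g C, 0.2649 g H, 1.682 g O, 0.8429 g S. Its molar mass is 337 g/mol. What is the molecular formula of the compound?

C: 1.578 g ÷ 12.01 g/mol = 0.1314 mol
H: 0.2649 g ÷ 1.008 g/mol = 0.2628 mol
O: 1.682 g ÷ 16.00 g/mol = 0.1051 mol
S: 0.8429 g ÷ 32.07 g/mol = 0.02628 mol
Ratios (÷ 0.02628): C 4.999, H 9.999, O 4.000, S 1.000
≈ 5:10:4:1 → C5H10O4S
Empirical-formula mass = 166.20 g/mol
n = 337 / 166.20 = 2.03 ≈ 2
Molecular formula = (C5H10O4S)×2 = C10H20O8S2

C10H20O8S2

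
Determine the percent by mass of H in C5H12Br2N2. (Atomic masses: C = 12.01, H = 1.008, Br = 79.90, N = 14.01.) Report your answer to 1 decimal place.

Molar mass = 5(12.01) + 12(1.008) + 2(79.90) + 2(14.01) = 259.966 g/mol
Mass of H per mole = 12 × 1.008 = 12.096 g
% H = 12.096 / 259.966 × 100 = 4.7%

4.7%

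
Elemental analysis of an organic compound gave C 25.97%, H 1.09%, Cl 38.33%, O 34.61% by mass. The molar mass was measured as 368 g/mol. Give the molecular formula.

Assume 100 g: 25.97 g C, 1.09 g H, 38.33 g Cl, 34.61 g O.
Moles — C: 25.97 / 12.01 = 2.162 mol; H: 1.09 / 1.008 = 1.081 mol; Cl: 38.33 / 35.45 = 1.081 mol; O: 34.61 / 16.00 = 2.163 mol
Ratios (÷ 1.081): C 2.000, H 1.000, Cl 1.000, O 2.001
→ C2HClO2
Empirical-formula mass = 92.48 g/mol
n = 368 / 92.48 = 3.98 ≈ 4
Molecular formula = (C2HClO2)×4 = C8H4Cl4O8

C8H4Cl4O8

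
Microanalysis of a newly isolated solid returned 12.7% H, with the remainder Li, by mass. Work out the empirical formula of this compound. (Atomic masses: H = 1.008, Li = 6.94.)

HLi

Assume 100 g: 12.7 g H, 87.3 g Li.
Moles — H: 12.7 / 1.008 = 12.6 mol; Li: 87.3 / 6.94 = 12.58 mol
Ratios (÷ 12.58): H 1.002, Li 1.000
→ HLi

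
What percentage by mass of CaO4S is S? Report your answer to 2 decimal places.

23.55%

Molar mass = 1(40.08) + 4(16.00) + 1(32.07) = 136.150 g/mol
Mass of S per mole = 1 × 32.07 = 32.070 g
% S = 32.070 / 136.150 × 100 = 23.55%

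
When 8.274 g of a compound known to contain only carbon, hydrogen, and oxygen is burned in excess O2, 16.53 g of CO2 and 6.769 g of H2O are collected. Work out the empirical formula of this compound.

C2H4O

mol C = 16.53 / 44.01 = 0.3756; mass C = 0.3756 × 12.01 = 4.511 g
mol H = 2 × (6.769 / 18.02) = 0.7513; mass H = 0.7513 × 1.008 = 0.7573 g
mass O = 8.274 − (5.268) = 3.006 g → mol O = 0.1879
Ratios (÷ 0.1879): C 1.999, H 3.999, O 1.000
Ratio ≈ 2:4:1, so the empirical formula is C2H4O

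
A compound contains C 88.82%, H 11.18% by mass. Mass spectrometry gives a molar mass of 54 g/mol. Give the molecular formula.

C4H6

Assume 100 g: 88.82 g C, 11.18 g H.
C: 88.82 g ÷ 12.01 g/mol = 7.396 mol
H: 11.18 g ÷ 1.008 g/mol = 11.09 mol
Divide by the smallest (7.396 mol C): C 1.000, H 1.500
×2: C 2.00, H 3.00 → C2H3
Empirical-formula mass = 27.04 g/mol
n = 54 / 27.04 = 2.00 ≈ 2
Molecular formula = (C2H3)×2 = C4H6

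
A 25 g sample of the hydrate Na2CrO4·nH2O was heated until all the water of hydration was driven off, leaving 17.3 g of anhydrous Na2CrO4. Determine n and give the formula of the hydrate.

Mass of water lost = 25 − 17.3 = 7.7 g → 7.7 / 18.02 = 0.4273 mol H2O
Molar mass of Na2CrO4 = 161.98 g/mol → mol Na2CrO4 = 17.3 / 161.98 = 0.1068
n = 0.4273 / 0.1068 = 4.00 ≈ 4 → Na2CrO4·4H2O

Na2CrO4·4H2O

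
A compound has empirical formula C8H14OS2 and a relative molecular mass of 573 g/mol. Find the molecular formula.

C24H42O3S6

Empirical-formula mass = 190.33 g/mol
n = 573 / 190.33 = 3.01 ≈ 3
Molecular formula = (C8H14OS2)3 = C24H42O3S6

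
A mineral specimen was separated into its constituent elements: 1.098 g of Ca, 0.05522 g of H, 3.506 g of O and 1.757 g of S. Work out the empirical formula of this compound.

CaH2O8S2

Moles — Ca: 1.098 / 40.08 = 0.0274 mol; H: 0.05522 / 1.008 = 0.05478 mol; O: 3.506 / 16.00 = 0.2191 mol; S: 1.757 / 32.07 = 0.05479 mol
Smallest is Ca at 0.0274 mol; normalising gives Ca 1.000, H 2.000, O 7.999, S 2.000
≈ 1:2:8:2 → CaH2O8S2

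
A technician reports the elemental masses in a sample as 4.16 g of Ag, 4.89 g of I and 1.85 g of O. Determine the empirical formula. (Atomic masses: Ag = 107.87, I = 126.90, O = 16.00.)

AgIO3

Moles — Ag: 4.16 / 107.87 = 0.03856 mol; I: 4.89 / 126.90 = 0.03853 mol; O: 1.85 / 16.00 = 0.1156 mol
Smallest is I at 0.03853 mol; normalising gives Ag 1.001, I 1.000, O 3.001
→ AgIO3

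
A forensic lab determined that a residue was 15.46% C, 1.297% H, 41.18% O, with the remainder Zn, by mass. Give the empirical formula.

Assume 100 g: 15.46 g C, 1.297 g H, 41.18 g O, 42.063 g Zn.
Moles — C: 15.46 / 12.01 = 1.287 mol; H: 1.297 / 1.008 = 1.287 mol; O: 41.18 / 16.00 = 2.574 mol; Zn: 42.063 / 65.38 = 0.6434 mol
Ratios (÷ 0.6434): C 2.001, H 2.000, O 4.000, Zn 1.000
≈ 2:2:4:1 → C2H2O4Zn

C2H2O4Zn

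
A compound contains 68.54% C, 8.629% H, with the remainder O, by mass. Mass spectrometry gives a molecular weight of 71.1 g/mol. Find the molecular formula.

C4H6O

Assume 100 g: 68.54 g C, 8.629 g H, 22.831 g O.
C: 68.54 g ÷ 12.01 g/mol = 5.707 mol
H: 8.629 g ÷ 1.008 g/mol = 8.561 mol
O: 22.831 g ÷ 16.00 g/mol = 1.427 mol
Divide by the smallest (1.427 mol O): C 3.999, H 5.999, O 1.000
Ratio ≈ 4:6:1, so the empirical formula is C4H6O
Empirical-formula mass = 70.09 g/mol
n = 71.1 / 70.09 = 1.01 ≈ 1
Molecular formula = empirical formula = C4H6O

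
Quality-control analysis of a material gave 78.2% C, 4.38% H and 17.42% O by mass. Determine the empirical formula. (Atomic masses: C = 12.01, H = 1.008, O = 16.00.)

Assume 100 g: 78.2 g C, 4.38 g H, 17.42 g O.
n(C) = 78.2/12.01 = 6.511, n(H) = 4.38/1.008 = 4.345, n(O) = 17.42/16.00 = 1.089
Smallest is O at 1.089 mol; normalising gives C 5.980, H 3.991, O 1.000
Ratio ≈ 6:4:1, so the empirical formula is C6H4O

C6H4O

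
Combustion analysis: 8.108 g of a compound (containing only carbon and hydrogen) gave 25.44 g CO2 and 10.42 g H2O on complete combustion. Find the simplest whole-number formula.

CH2

mol C = 25.44 / 44.01 = 0.5781; mass C = 0.5781 × 12.01 = 6.942 g
mol H = 2 × (10.42 / 18.02) = 1.156; mass H = 1.156 × 1.008 = 1.166 g
Ratios (÷ 0.5781): C 1.000, H 2.001
Ratio ≈ 1:2, so the empirical formula is CH2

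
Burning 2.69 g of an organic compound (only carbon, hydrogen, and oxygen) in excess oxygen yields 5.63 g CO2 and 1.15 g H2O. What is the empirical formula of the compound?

C2H2O

mol C = 5.63 / 44.01 = 0.1279; mass C = 0.1279 × 12.01 = 1.536 g
mol H = 2 × (1.15 / 18.02) = 0.1276; mass H = 0.1276 × 1.008 = 0.1287 g
mass O = 2.69 − (1.665) = 1.025 g → mol O = 0.06406
Ratios (÷ 0.06406): C 1.997, H 1.992, O 1.000
≈ 2:2:1 → C2H2O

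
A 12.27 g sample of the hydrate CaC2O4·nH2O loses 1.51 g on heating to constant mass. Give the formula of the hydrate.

CaC2O4·H2O

Mass of anhydrous CaC2O4 = 12.27 − 1.51 = 10.76 g
mol H2O = 1.51 / 18.02 = 0.0838
Molar mass of CaC2O4 = 128.10 g/mol → mol CaC2O4 = 10.76 / 128.10 = 0.084
n = 0.0838 / 0.084 = 1.00 ≈ 1 → CaC2O4·H2O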